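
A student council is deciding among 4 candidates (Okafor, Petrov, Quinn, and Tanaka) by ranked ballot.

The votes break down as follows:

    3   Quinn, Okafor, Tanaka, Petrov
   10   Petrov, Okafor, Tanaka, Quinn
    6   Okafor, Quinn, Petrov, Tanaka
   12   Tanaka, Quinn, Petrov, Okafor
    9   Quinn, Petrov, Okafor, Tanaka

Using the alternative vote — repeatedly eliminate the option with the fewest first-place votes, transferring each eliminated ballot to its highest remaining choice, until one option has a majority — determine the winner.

Round 1: Quinn 12, Tanaka 12, Petrov 10, Okafor 6. Okafor has the fewest and is eliminated.
Round 2: Quinn 18, Tanaka 12, Petrov 10. Petrov has the fewest and is eliminated.
Round 3: Tanaka 22, Quinn 18. Tanaka has a majority.

Tanaka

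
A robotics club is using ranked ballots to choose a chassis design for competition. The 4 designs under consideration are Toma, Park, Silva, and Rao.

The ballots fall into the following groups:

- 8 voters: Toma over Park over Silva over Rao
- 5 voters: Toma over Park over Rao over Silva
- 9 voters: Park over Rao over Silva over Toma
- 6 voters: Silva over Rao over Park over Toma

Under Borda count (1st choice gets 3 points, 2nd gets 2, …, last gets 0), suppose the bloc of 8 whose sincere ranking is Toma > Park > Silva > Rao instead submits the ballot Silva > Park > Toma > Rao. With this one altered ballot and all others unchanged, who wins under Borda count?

Borda totals with the altered ballot: Toma 23, Park 59, Silva 51, Rao 35.
The winner is unchanged: still Park.

Park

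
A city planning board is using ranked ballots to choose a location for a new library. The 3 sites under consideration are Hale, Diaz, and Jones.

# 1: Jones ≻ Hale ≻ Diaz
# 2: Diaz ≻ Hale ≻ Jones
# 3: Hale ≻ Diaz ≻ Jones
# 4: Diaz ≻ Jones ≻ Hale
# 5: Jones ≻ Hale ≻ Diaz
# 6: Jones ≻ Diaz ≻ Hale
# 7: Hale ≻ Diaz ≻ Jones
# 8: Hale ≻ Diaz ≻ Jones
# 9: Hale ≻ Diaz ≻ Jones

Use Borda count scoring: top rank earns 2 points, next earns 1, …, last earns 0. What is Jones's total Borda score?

Borda scores:
  Hale: 1 + 1 + 2 + 0 + 1 + 0 + 2 + 2 + 2 = 11
  Diaz: 0 + 2 + 1 + 2 + 0 + 1 + 1 + 1 + 1 = 9
  Jones: 2 + 0 + 0 + 1 + 2 + 2 + 0 + 0 + 0 = 7

7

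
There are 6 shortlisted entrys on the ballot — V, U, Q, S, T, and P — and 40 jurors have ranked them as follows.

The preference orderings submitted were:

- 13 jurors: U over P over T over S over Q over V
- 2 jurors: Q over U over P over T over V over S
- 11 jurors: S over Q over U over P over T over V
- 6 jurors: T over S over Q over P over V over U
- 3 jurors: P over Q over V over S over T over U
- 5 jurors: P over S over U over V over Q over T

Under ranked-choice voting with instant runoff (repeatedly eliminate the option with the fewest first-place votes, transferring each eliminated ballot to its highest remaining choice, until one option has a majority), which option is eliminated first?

Round 1: U 13, S 11, P 8, T 6, Q 2, V 0. V has the fewest and is eliminated.
Round 2: U 13, S 11, P 8, T 6, Q 2. Q has the fewest and is eliminated.
Round 3: U 15, S 11, P 8, T 6. T has the fewest and is eliminated.
Round 4: S 17, U 15, P 8. P has the fewest and is eliminated.
Round 5: S 25, U 15. S has a majority.

V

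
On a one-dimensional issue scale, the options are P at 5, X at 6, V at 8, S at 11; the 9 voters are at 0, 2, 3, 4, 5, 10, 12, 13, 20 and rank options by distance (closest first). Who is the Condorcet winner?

With single-peaked preferences on a line, the Condorcet winner is the candidate closest to the median voter.
The median voter (position 5) is closest to P at 5.
Check: P vs S — voters closer to P: 5 of 9.

P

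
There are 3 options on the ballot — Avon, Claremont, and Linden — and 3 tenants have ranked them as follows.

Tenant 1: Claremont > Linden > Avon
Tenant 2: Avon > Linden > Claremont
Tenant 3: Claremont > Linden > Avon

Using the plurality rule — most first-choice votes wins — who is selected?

Claremont

First-place vote totals:
  Avon: 1
  Claremont: 2
  Linden: 0
Claremont has the most first-place votes.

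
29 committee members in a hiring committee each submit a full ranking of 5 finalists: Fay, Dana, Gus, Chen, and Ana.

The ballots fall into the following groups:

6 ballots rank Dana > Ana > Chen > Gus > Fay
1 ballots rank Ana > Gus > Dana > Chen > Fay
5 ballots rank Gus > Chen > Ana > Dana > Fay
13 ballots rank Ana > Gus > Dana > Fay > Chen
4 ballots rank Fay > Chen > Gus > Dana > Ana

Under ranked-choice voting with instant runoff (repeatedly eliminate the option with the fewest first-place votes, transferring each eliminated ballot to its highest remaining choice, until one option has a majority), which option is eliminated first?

Chen

Round 1: Ana 14, Dana 6, Gus 5, Fay 4, Chen 0. Chen has the fewest and is eliminated.
Round 2: Ana 14, Dana 6, Gus 5, Fay 4. Fay has the fewest and is eliminated.
Round 3: Ana 14, Gus 9, Dana 6. Dana has the fewest and is eliminated.
Round 4: Ana 20, Gus 9. Ana has a majority.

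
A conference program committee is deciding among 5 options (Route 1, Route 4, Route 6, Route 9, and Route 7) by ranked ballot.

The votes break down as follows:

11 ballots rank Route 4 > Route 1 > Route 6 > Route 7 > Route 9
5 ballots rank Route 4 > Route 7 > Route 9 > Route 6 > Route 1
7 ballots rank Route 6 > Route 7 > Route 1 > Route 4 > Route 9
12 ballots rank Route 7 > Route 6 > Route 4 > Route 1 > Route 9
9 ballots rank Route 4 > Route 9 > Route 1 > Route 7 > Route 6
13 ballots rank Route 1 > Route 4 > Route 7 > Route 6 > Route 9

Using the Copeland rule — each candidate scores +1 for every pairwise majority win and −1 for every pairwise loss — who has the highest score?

Route 4

Pairwise results:
  Route 1 vs Route 4: Route 4 wins 37–20.
  Route 1 vs Route 6: Route 1 wins 33–24.
  Route 1 vs Route 9: Route 1 wins 43–14.
  Route 1 vs Route 7: Route 1 wins 33–24.
  Route 4 vs Route 6: Route 4 wins 38–19.
  Route 4 vs Route 9: Route 4 wins 57–0.
  Route 4 vs Route 7: Route 4 wins 38–19.
  Route 6 vs Route 9: Route 6 wins 43–14.
  Route 6 vs Route 7: Route 7 wins 39–18.
  Route 9 vs Route 7: Route 7 wins 48–9.
Copeland scores (wins − losses):
  Route 1: 3 − 1 = 2
  Route 4: 4 − 0 = 4
  Route 6: 1 − 3 = -2
  Route 9: 0 − 4 = -4
  Route 7: 2 − 2 = 0
Route 4 has the best Copeland score.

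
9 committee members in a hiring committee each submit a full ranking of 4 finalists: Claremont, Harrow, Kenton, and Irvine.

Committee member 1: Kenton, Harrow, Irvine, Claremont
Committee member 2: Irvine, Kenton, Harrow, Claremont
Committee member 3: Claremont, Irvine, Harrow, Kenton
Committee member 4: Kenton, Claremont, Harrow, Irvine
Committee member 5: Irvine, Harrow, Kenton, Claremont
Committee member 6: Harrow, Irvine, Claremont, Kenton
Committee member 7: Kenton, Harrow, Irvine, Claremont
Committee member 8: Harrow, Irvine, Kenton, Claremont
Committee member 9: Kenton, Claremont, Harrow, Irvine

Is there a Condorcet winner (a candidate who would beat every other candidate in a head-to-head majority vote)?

No

Head-to-head results (9 voters total):
Claremont vs Harrow: Harrow wins 6–3.
Claremont vs Kenton: Kenton wins 7–2.
Claremont vs Irvine: Irvine wins 6–3.
Harrow vs Kenton: Kenton wins 5–4.
Harrow vs Irvine: Harrow wins 6–3.
Kenton vs Irvine: Irvine wins 5–4.
No candidate beats all others: Harrow beats Irvine beats Kenton beats Harrow, a majority cycle.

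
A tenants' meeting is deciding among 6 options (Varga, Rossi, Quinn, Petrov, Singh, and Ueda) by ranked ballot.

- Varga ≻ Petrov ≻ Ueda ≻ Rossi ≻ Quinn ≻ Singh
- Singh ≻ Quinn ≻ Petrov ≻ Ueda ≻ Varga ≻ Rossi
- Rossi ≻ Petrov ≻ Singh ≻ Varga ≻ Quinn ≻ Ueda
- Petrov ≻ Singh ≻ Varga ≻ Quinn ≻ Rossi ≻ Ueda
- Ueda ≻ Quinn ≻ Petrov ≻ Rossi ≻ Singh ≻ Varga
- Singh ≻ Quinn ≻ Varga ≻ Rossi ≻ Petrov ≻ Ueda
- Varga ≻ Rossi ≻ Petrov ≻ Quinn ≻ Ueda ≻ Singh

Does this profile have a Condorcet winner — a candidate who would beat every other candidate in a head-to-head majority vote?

Head-to-head results (7 voters total):
Varga vs Rossi: Varga wins 5–2.
Varga vs Quinn: Varga wins 4–3.
Varga vs Petrov: Petrov wins 4–3.
Varga vs Singh: Singh wins 5–2.
Varga vs Ueda: Varga wins 5–2.
Rossi vs Quinn: Quinn wins 4–3.
Rossi vs Petrov: Petrov wins 4–3.
Rossi vs Singh: Rossi wins 4–3.
Rossi vs Ueda: Rossi wins 4–3.
Quinn vs Petrov: Petrov wins 4–3.
Quinn vs Singh: Singh wins 4–3.
Quinn vs Ueda: Quinn wins 5–2.
Petrov vs Singh: Petrov wins 5–2.
Petrov vs Ueda: Petrov wins 6–1.
Singh vs Ueda: Singh wins 4–3.
Petrov beats each rival — Varga (4–3), Rossi (4–3), Quinn (4–3), Singh (5–2), Ueda (6–1) — so Petrov is the Condorcet winner.

Yes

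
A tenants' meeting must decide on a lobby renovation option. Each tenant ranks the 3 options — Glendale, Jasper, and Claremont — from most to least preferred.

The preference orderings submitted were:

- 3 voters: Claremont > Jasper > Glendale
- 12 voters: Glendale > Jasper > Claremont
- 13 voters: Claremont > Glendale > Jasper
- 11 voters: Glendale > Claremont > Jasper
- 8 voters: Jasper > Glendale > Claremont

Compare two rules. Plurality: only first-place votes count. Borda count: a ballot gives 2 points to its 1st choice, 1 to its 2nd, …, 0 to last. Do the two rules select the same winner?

Plurality first-place counts: Glendale 23, Jasper 8, Claremont 16 → Glendale.
Borda totals: Glendale 67, Jasper 31, Claremont 43 → Glendale.
The two rules agree on Glendale.

Yes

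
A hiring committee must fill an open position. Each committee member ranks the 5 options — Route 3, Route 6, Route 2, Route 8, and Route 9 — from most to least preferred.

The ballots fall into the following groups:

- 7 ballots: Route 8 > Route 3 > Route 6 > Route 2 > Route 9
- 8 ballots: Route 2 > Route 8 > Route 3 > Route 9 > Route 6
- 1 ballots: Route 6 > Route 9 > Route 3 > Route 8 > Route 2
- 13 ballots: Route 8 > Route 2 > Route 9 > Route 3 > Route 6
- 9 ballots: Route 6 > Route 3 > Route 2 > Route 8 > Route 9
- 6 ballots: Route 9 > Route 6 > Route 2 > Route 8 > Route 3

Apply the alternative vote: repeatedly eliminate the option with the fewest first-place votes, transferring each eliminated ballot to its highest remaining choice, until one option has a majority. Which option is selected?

Round 1: Route 8 20, Route 6 10, Route 2 8, Route 9 6, Route 3 0. Route 3 has the fewest and is eliminated.
Round 2: Route 8 20, Route 6 10, Route 2 8, Route 9 6. Route 9 has the fewest and is eliminated.
Round 3: Route 8 20, Route 6 16, Route 2 8. Route 2 has the fewest and is eliminated.
Round 4: Route 8 28, Route 6 16. Route 8 has a majority.

Route 8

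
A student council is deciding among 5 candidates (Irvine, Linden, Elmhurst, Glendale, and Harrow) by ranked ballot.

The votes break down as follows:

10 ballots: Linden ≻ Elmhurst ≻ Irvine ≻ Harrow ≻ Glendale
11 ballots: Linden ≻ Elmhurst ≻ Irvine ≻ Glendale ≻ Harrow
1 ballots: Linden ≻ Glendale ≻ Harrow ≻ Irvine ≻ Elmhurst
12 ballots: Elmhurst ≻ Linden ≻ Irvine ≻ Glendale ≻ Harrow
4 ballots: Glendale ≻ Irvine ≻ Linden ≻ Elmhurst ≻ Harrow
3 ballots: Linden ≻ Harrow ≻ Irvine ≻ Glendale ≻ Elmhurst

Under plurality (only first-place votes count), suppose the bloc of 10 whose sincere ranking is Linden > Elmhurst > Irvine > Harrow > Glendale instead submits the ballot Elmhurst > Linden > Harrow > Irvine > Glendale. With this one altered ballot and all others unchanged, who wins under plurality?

First-place totals with the altered ballot: Irvine 0, Linden 15, Elmhurst 22, Glendale 4, Harrow 0.
The switch changes the winner from Linden to Elmhurst.

Elmhurst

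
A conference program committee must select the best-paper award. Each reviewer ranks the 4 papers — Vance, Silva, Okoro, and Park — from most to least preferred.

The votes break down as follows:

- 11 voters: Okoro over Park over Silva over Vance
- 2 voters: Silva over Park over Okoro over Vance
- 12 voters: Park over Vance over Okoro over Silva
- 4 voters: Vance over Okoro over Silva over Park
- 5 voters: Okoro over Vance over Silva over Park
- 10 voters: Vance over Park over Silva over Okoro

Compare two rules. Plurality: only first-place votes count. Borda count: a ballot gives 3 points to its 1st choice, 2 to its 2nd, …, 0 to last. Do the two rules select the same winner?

No

Plurality first-place counts: Vance 14, Silva 2, Okoro 16, Park 12 → Okoro.
Borda totals: Vance 76, Silva 36, Okoro 70, Park 82 → Park.
The two rules disagree: plurality picks Okoro, Borda picks Park.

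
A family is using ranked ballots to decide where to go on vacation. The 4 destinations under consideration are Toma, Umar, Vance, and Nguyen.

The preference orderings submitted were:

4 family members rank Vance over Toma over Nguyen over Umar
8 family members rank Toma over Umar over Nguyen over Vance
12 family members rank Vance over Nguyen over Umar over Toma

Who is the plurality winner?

Vance

First-place vote totals:
  Toma: 8
  Umar: 0
  Vance: 16
  Nguyen: 0
Vance has the most first-place votes.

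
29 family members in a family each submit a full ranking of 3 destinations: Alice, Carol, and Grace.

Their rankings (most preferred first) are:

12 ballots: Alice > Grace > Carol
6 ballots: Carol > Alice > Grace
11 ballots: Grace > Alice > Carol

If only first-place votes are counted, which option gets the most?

Alice

First-place vote totals:
  Alice: 12
  Carol: 6
  Grace: 11
Alice has the most first-place votes.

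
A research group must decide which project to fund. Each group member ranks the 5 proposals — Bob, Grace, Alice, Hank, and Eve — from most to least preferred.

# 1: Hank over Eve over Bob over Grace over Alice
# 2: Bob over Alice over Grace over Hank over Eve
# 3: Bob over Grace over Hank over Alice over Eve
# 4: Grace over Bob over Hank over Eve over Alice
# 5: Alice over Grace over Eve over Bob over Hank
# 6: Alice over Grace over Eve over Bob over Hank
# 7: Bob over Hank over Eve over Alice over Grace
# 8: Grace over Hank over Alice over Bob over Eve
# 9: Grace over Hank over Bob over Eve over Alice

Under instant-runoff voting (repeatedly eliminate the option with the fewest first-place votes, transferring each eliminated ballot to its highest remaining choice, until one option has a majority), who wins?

Grace

Round 1: Bob 3, Grace 3, Alice 2, Hank 1, Eve 0. Eve has the fewest and is eliminated.
Round 2: Bob 3, Grace 3, Alice 2, Hank 1. Hank has the fewest and is eliminated.
Round 3: Bob 4, Grace 3, Alice 2. Alice has the fewest and is eliminated.
Round 4: Grace 5, Bob 4. Grace has a majority.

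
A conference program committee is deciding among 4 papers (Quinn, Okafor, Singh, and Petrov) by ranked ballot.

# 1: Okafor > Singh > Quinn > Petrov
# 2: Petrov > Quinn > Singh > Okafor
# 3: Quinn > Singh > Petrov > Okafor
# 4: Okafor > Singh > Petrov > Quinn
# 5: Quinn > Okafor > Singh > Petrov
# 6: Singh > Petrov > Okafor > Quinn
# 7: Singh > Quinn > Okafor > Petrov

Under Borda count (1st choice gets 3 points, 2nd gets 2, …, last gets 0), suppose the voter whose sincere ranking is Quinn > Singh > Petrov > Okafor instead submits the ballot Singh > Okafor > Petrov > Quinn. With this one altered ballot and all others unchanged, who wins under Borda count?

Borda totals with the altered ballot: Quinn 8, Okafor 12, Singh 15, Petrov 7.
The winner is unchanged: still Singh.

Singh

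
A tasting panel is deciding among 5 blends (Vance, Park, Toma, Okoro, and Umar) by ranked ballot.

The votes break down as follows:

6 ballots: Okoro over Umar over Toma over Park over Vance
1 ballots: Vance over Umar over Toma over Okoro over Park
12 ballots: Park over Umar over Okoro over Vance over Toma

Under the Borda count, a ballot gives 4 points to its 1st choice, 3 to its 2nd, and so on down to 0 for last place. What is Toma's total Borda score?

14

Borda scores:
  Vance: 6·0 + 4 + 12·1 = 16
  Park: 6·1 + 0 + 12·4 = 54
  Toma: 6·2 + 2 + 12·0 = 14
  Okoro: 6·4 + 1 + 12·2 = 49
  Umar: 6·3 + 3 + 12·3 = 57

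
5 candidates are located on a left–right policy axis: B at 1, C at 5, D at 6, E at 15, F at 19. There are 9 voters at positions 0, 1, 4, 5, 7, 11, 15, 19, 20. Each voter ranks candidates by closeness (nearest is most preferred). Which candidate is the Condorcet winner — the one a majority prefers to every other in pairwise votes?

With single-peaked preferences on a line, the Condorcet winner is the candidate closest to the median voter.
The median voter (position 7) is closest to D at 6.
Check: D vs B — voters closer to D: 7 of 9.

D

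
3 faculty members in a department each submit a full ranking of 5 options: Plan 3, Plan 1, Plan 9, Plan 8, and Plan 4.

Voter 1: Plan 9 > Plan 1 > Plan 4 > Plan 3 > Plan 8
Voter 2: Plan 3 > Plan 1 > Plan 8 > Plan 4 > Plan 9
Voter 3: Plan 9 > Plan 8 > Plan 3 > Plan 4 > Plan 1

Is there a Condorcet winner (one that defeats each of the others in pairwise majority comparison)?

Yes

Head-to-head results (3 voters total):
Plan 3 vs Plan 1: Plan 3 wins 2–1.
Plan 3 vs Plan 9: Plan 9 wins 2–1.
Plan 3 vs Plan 8: Plan 3 wins 2–1.
Plan 3 vs Plan 4: Plan 3 wins 2–1.
Plan 1 vs Plan 9: Plan 9 wins 2–1.
Plan 1 vs Plan 8: Plan 1 wins 2–1.
Plan 1 vs Plan 4: Plan 1 wins 2–1.
Plan 9 vs Plan 8: Plan 9 wins 2–1.
Plan 9 vs Plan 4: Plan 9 wins 2–1.
Plan 8 vs Plan 4: Plan 8 wins 2–1.
Plan 9 beats each rival — Plan 3 (2–1), Plan 1 (2–1), Plan 8 (2–1), Plan 4 (2–1) — so Plan 9 is the Condorcet winner.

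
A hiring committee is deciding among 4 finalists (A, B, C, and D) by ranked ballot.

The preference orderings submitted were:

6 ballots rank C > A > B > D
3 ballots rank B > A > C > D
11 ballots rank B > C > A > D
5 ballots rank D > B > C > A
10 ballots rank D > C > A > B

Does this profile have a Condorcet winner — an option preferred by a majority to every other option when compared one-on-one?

Yes

Head-to-head results (35 voters total):
A vs B: B wins 19–16.
A vs C: C wins 32–3.
A vs D: A wins 20–15.
B vs C: B wins 19–16.
B vs D: B wins 20–15.
C vs D: C wins 20–15.
B beats each rival — A (19–16), C (19–16), D (20–15) — so B is the Condorcet winner.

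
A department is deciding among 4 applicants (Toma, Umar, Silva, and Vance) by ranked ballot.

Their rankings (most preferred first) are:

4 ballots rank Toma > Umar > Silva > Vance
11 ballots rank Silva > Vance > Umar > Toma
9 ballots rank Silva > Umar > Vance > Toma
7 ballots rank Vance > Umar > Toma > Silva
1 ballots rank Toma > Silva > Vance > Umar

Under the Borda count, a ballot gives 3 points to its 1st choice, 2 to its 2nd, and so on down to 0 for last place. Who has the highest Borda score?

Silva

Borda scores:
  Toma: 4·3 + 11·0 + 9·0 + 7·1 + 3 = 22
  Umar: 4·2 + 11·1 + 9·2 + 7·2 + 0 = 51
  Silva: 4·1 + 11·3 + 9·3 + 7·0 + 2 = 66
  Vance: 4·0 + 11·2 + 9·1 + 7·3 + 1 = 53
Silva has the highest total.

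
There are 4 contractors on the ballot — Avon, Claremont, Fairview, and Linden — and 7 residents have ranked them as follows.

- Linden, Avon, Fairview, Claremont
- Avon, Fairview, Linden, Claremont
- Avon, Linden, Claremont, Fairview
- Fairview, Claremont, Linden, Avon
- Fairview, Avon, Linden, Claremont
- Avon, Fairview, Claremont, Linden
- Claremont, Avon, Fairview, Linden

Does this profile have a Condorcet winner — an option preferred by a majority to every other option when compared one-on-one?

Yes

Head-to-head results (7 voters total):
Avon vs Claremont: Avon wins 5–2.
Avon vs Fairview: Avon wins 5–2.
Avon vs Linden: Avon wins 5–2.
Claremont vs Fairview: Fairview wins 5–2.
Claremont vs Linden: Linden wins 4–3.
Fairview vs Linden: Fairview wins 5–2.
Avon beats each rival — Claremont (5–2), Fairview (5–2), Linden (5–2) — so Avon is the Condorcet winner.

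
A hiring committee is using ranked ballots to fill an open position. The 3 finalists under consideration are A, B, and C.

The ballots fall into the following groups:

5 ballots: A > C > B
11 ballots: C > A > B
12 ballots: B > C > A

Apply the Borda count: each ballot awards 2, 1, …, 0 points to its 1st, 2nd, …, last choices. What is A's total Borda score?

Borda scores:
  A: 5·2 + 11·1 + 12·0 = 21
  B: 5·0 + 11·0 + 12·2 = 24
  C: 5·1 + 11·2 + 12·1 = 39

21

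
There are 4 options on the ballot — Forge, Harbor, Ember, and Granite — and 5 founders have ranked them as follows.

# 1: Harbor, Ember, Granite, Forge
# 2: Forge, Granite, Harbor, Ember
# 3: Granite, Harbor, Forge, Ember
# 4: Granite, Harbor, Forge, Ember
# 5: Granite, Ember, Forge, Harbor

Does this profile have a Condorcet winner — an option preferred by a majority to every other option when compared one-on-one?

Head-to-head results (5 voters total):
Forge vs Harbor: Harbor wins 3–2.
Forge vs Ember: Forge wins 3–2.
Forge vs Granite: Granite wins 4–1.
Harbor vs Ember: Harbor wins 4–1.
Harbor vs Granite: Granite wins 4–1.
Ember vs Granite: Granite wins 4–1.
Granite beats each rival — Forge (4–1), Harbor (4–1), Ember (4–1) — so Granite is the Condorcet winner.

Yes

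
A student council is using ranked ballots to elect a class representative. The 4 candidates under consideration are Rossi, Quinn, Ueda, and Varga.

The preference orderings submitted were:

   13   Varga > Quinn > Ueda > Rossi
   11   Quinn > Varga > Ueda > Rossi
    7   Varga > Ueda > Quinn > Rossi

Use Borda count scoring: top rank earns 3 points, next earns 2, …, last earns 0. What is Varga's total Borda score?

82

Borda scores:
  Rossi: 13·0 + 11·0 + 7·0 = 0
  Quinn: 13·2 + 11·3 + 7·1 = 66
  Ueda: 13·1 + 11·1 + 7·2 = 38
  Varga: 13·3 + 11·2 + 7·3 = 82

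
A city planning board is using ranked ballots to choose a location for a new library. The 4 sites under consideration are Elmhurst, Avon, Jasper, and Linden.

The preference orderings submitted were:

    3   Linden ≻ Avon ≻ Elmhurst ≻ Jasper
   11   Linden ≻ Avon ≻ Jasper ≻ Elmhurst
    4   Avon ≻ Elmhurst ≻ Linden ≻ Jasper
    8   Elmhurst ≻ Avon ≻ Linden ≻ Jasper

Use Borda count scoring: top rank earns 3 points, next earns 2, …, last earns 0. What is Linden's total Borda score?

54

Borda scores:
  Elmhurst: 3·1 + 11·0 + 4·2 + 8·3 = 35
  Avon: 3·2 + 11·2 + 4·3 + 8·2 = 56
  Jasper: 3·0 + 11·1 + 4·0 + 8·0 = 11
  Linden: 3·3 + 11·3 + 4·1 + 8·1 = 54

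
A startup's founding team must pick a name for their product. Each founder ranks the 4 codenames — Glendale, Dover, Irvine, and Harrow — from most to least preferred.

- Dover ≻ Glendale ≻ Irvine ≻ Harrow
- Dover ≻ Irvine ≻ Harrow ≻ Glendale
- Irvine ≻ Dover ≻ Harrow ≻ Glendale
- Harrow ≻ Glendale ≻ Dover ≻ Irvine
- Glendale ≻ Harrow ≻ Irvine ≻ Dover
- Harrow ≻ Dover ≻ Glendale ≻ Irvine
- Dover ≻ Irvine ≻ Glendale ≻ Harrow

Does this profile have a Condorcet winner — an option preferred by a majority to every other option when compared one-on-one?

Yes

Head-to-head results (7 voters total):
Glendale vs Dover: Dover wins 5–2.
Glendale vs Irvine: Glendale wins 4–3.
Glendale vs Harrow: Harrow wins 4–3.
Dover vs Irvine: Dover wins 5–2.
Dover vs Harrow: Dover wins 4–3.
Irvine vs Harrow: Irvine wins 4–3.
Dover beats each rival — Glendale (5–2), Irvine (5–2), Harrow (4–3) — so Dover is the Condorcet winner.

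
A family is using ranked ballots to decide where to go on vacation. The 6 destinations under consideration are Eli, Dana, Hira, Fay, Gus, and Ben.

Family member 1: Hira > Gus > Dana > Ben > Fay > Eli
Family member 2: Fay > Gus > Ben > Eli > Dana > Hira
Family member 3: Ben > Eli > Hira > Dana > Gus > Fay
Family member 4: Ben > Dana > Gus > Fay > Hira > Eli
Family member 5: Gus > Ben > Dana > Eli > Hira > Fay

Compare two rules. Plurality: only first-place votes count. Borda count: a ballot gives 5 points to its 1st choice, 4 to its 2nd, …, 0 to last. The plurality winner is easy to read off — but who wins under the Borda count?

Ben

Plurality first-place counts: Eli 0, Dana 0, Hira 1, Fay 1, Gus 1, Ben 2 → Ben.
Borda totals: Eli 8, Dana 13, Hira 10, Fay 8, Gus 17, Ben 19 → Ben.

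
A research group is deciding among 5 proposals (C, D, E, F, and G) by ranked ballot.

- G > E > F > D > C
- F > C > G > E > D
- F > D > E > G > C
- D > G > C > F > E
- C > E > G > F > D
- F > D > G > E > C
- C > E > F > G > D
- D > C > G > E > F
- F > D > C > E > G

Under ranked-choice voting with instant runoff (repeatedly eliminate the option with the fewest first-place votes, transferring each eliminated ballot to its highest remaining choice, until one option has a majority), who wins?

F

Round 1: F 4, C 2, D 2, G 1, E 0. E has the fewest and is eliminated.
Round 2: F 4, C 2, D 2, G 1. G has the fewest and is eliminated.
Round 3: F 5, C 2, D 2. F has a majority.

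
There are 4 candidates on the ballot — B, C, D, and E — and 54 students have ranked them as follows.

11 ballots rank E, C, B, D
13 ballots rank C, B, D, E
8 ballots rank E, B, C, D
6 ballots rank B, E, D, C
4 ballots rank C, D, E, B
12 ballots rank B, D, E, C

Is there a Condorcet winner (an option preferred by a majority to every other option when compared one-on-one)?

No

Head-to-head results (54 voters total):
B vs C: C wins 28–26.
B vs D: B wins 50–4.
B vs E: B wins 31–23.
C vs D: C wins 36–18.
C vs E: E wins 37–17.
D vs E: D wins 29–25.
No candidate beats all others: B beats E beats C beats B, a majority cycle.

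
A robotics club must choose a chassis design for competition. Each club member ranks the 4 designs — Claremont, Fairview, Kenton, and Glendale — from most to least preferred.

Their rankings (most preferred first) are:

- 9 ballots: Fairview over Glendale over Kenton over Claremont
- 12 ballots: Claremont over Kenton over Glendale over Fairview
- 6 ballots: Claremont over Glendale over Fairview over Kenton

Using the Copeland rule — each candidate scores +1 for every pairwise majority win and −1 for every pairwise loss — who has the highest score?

Pairwise results:
  Claremont vs Fairview: Claremont wins 18–9.
  Claremont vs Kenton: Claremont wins 18–9.
  Claremont vs Glendale: Claremont wins 18–9.
  Fairview vs Kenton: Fairview wins 15–12.
  Fairview vs Glendale: Glendale wins 18–9.
  Kenton vs Glendale: Glendale wins 15–12.
Copeland scores (wins − losses):
  Claremont: 3 − 0 = 3
  Fairview: 1 − 2 = -1
  Kenton: 0 − 3 = -3
  Glendale: 2 − 1 = 1
Claremont has the best Copeland score.

Claremont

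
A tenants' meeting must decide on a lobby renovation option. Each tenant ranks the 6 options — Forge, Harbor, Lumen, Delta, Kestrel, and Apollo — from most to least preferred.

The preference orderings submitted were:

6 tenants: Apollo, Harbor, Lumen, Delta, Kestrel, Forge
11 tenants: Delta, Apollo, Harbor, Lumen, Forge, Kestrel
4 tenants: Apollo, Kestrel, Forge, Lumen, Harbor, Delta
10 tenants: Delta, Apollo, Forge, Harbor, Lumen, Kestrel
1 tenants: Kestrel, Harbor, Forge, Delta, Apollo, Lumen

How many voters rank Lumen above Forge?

Ballots ranking Lumen above Forge: 6+11 = 17.
Ballots ranking Forge above Lumen: 4+10+1 = 15.
So 17 of 32 voters prefer Lumen to Forge.

17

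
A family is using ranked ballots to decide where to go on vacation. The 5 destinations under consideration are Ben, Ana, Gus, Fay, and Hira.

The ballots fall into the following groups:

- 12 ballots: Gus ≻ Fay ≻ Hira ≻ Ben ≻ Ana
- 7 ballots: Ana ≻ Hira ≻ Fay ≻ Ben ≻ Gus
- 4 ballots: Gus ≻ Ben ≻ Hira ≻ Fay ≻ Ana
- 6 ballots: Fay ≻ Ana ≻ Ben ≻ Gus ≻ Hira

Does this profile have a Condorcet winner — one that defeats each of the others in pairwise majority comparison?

Head-to-head results (29 voters total):
Ben vs Ana: Ben wins 16–13.
Ben vs Gus: Gus wins 16–13.
Ben vs Fay: Fay wins 25–4.
Ben vs Hira: Hira wins 19–10.
Ana vs Gus: Gus wins 16–13.
Ana vs Fay: Fay wins 22–7.
Ana vs Hira: Hira wins 16–13.
Gus vs Fay: Gus wins 16–13.
Gus vs Hira: Gus wins 22–7.
Fay vs Hira: Fay wins 18–11.
Gus beats each rival — Ben (16–13), Ana (16–13), Fay (16–13), Hira (22–7) — so Gus is the Condorcet winner.

Yes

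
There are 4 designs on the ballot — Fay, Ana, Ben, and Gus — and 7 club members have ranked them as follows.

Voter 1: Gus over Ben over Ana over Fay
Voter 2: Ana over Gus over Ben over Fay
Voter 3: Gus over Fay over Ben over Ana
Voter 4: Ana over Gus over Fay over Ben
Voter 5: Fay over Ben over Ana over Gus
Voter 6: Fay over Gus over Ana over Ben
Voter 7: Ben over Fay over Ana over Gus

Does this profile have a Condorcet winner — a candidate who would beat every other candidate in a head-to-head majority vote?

No

Head-to-head results (7 voters total):
Fay vs Ana: Fay wins 4–3.
Fay vs Ben: Fay wins 4–3.
Fay vs Gus: Gus wins 4–3.
Ana vs Ben: Ben wins 4–3.
Ana vs Gus: Ana wins 4–3.
Ben vs Gus: Gus wins 5–2.
No candidate beats all others: Fay beats Ana beats Gus beats Fay, a majority cycle.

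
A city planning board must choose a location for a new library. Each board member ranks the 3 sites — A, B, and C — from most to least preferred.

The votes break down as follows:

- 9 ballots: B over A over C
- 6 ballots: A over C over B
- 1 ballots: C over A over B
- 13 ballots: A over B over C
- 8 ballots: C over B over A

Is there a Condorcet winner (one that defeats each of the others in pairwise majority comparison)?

Head-to-head results (37 voters total):
A vs B: A wins 20–17.
A vs C: A wins 28–9.
B vs C: B wins 22–15.
A beats each rival — B (20–17), C (28–9) — so A is the Condorcet winner.

Yes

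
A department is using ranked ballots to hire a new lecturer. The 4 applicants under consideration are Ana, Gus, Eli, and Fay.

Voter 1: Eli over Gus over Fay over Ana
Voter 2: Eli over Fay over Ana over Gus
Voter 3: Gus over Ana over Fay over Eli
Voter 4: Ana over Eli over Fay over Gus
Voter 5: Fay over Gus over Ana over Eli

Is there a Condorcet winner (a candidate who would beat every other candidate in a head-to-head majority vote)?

No

Head-to-head results (5 voters total):
Ana vs Gus: Gus wins 3–2.
Ana vs Eli: Ana wins 3–2.
Ana vs Fay: Fay wins 3–2.
Gus vs Eli: Eli wins 3–2.
Gus vs Fay: Fay wins 3–2.
Eli vs Fay: Eli wins 3–2.
No candidate beats all others: Ana beats Eli beats Gus beats Ana, a majority cycle.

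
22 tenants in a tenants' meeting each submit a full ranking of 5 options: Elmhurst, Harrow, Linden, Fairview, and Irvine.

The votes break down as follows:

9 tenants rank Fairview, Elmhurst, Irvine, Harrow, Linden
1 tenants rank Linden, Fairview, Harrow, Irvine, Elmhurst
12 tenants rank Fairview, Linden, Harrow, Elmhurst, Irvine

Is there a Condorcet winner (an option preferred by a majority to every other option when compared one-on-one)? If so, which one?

Fairview

Head-to-head results (22 voters total):
Elmhurst vs Harrow: Harrow wins 13–9.
Elmhurst vs Linden: Linden wins 13–9.
Elmhurst vs Fairview: Fairview wins 22–0.
Elmhurst vs Irvine: Elmhurst wins 21–1.
Harrow vs Linden: Linden wins 13–9.
Harrow vs Fairview: Fairview wins 22–0.
Harrow vs Irvine: Harrow wins 13–9.
Linden vs Fairview: Fairview wins 21–1.
Linden vs Irvine: Linden wins 13–9.
Fairview vs Irvine: Fairview wins 22–0.
Fairview beats each rival — Elmhurst (22–0), Harrow (22–0), Linden (21–1), Irvine (22–0) — so Fairview is the Condorcet winner.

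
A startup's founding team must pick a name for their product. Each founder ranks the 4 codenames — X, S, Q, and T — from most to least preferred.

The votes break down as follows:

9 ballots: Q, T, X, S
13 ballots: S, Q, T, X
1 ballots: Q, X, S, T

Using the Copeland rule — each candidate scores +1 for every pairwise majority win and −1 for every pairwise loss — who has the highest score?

Pairwise results:
  X vs S: S wins 13–10.
  X vs Q: Q wins 23–0.
  X vs T: T wins 22–1.
  S vs Q: S wins 13–10.
  S vs T: S wins 14–9.
  Q vs T: Q wins 23–0.
Copeland scores (wins − losses):
  X: 0 − 3 = -3
  S: 3 − 0 = 3
  Q: 2 − 1 = 1
  T: 1 − 2 = -1
S has the best Copeland score.

S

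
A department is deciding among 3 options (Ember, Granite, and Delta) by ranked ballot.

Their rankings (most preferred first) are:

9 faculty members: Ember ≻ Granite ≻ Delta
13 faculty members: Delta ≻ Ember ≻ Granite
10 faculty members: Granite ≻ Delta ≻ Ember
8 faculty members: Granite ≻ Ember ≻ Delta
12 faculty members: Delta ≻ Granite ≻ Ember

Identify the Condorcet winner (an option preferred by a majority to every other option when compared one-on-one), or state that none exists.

Granite

Head-to-head results (52 voters total):
Ember vs Granite: Granite wins 30–22.
Ember vs Delta: Delta wins 35–17.
Granite vs Delta: Granite wins 27–25.
Granite beats each rival — Ember (30–22), Delta (27–25) — so Granite is the Condorcet winner.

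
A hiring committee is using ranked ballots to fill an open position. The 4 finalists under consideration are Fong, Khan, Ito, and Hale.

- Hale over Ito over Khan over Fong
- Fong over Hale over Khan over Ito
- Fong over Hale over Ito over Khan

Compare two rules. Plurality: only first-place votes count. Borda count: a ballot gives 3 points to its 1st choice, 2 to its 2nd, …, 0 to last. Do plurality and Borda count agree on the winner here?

Plurality first-place counts: Fong 2, Khan 0, Ito 0, Hale 1 → Fong.
Borda totals: Fong 6, Khan 2, Ito 3, Hale 7 → Hale.
The two rules disagree: plurality picks Fong, Borda picks Hale.

No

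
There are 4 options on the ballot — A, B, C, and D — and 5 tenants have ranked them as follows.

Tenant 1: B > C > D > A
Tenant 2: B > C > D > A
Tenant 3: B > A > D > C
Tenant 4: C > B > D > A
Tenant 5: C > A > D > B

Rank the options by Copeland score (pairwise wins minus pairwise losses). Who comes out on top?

B

Pairwise results:
  A vs B: B wins 4–1.
  A vs C: C wins 4–1.
  A vs D: D wins 3–2.
  B vs C: B wins 3–2.
  B vs D: B wins 4–1.
  C vs D: C wins 4–1.
Copeland scores (wins − losses):
  A: 0 − 3 = -3
  B: 3 − 0 = 3
  C: 2 − 1 = 1
  D: 1 − 2 = -1
B has the best Copeland score.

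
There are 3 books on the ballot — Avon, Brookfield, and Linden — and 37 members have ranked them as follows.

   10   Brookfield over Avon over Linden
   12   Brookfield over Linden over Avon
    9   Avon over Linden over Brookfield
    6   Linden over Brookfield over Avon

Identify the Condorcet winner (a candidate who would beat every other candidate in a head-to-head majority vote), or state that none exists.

Head-to-head results (37 voters total):
Avon vs Brookfield: Brookfield wins 28–9.
Avon vs Linden: Avon wins 19–18.
Brookfield vs Linden: Brookfield wins 22–15.
Brookfield beats each rival — Avon (28–9), Linden (22–15) — so Brookfield is the Condorcet winner.

Brookfield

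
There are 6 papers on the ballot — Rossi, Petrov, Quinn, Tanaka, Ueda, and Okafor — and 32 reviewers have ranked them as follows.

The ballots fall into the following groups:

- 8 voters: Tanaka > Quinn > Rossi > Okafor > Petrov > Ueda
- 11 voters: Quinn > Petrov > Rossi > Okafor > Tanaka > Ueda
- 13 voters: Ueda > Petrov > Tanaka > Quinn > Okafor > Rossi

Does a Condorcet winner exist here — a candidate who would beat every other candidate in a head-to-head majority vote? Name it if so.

None — there is no Condorcet winner

Head-to-head results (32 voters total):
Rossi vs Petrov: Petrov wins 24–8.
Rossi vs Quinn: Quinn wins 32–0.
Rossi vs Tanaka: Tanaka wins 21–11.
Rossi vs Ueda: Rossi wins 19–13.
Rossi vs Okafor: Rossi wins 19–13.
Petrov vs Quinn: Quinn wins 19–13.
Petrov vs Tanaka: Petrov wins 24–8.
Petrov vs Ueda: Petrov wins 19–13.
Petrov vs Okafor: Petrov wins 24–8.
Quinn vs Tanaka: Tanaka wins 21–11.
Quinn vs Ueda: Quinn wins 19–13.
Quinn vs Okafor: Quinn wins 32–0.
Tanaka vs Ueda: Tanaka wins 19–13.
Tanaka vs Okafor: Tanaka wins 21–11.
Ueda vs Okafor: Okafor wins 19–13.
No candidate beats all others: Petrov beats Tanaka beats Quinn beats Petrov, a majority cycle.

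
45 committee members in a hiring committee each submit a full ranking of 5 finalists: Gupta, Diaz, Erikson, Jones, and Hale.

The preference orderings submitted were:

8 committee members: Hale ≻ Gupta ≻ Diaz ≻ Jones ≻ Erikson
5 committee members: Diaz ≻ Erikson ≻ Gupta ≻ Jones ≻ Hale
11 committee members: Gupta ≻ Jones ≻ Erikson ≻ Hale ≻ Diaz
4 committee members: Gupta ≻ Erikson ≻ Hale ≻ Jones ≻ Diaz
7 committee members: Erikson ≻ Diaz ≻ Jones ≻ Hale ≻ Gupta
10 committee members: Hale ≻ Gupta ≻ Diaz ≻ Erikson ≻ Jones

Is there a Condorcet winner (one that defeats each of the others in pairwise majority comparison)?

Head-to-head results (45 voters total):
Gupta vs Diaz: Gupta wins 33–12.
Gupta vs Erikson: Gupta wins 33–12.
Gupta vs Jones: Gupta wins 38–7.
Gupta vs Hale: Hale wins 25–20.
Diaz vs Erikson: Diaz wins 23–22.
Diaz vs Jones: Diaz wins 30–15.
Diaz vs Hale: Hale wins 33–12.
Erikson vs Jones: Erikson wins 26–19.
Erikson vs Hale: Erikson wins 27–18.
Jones vs Hale: Jones wins 23–22.
No candidate beats all others: Gupta beats Erikson beats Hale beats Gupta, a majority cycle.

No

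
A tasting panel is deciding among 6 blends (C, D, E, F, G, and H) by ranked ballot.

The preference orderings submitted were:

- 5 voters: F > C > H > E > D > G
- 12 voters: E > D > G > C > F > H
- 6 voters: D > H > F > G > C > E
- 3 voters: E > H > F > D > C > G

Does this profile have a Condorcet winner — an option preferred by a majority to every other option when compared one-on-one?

Yes

Head-to-head results (26 voters total):
C vs D: D wins 21–5.
C vs E: E wins 15–11.
C vs F: F wins 14–12.
C vs G: G wins 18–8.
C vs H: C wins 17–9.
D vs E: E wins 20–6.
D vs F: D wins 18–8.
D vs G: D wins 26–0.
D vs H: D wins 18–8.
E vs F: E wins 15–11.
E vs G: E wins 20–6.
E vs H: E wins 15–11.
F vs G: F wins 14–12.
F vs H: F wins 17–9.
G vs H: H wins 14–12.
E beats each rival — C (15–11), D (20–6), F (15–11), G (20–6), H (15–11) — so E is the Condorcet winner.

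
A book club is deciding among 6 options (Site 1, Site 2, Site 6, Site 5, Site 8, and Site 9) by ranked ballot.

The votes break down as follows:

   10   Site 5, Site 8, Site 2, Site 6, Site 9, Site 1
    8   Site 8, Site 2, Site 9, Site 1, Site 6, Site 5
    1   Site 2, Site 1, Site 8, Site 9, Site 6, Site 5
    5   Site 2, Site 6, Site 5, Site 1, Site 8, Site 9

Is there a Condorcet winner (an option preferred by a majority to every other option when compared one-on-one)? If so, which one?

Head-to-head results (24 voters total):
Site 1 vs Site 2: Site 2 wins 24–0.
Site 1 vs Site 6: Site 6 wins 15–9.
Site 1 vs Site 5: Site 5 wins 15–9.
Site 1 vs Site 8: Site 8 wins 18–6.
Site 1 vs Site 9: Site 9 wins 18–6.
Site 2 vs Site 6: Site 2 wins 24–0.
Site 2 vs Site 5: Site 2 wins 14–10.
Site 2 vs Site 8: Site 8 wins 18–6.
Site 2 vs Site 9: Site 2 wins 24–0.
Site 6 vs Site 5: Site 6 wins 14–10.
Site 6 vs Site 8: Site 8 wins 19–5.
Site 6 vs Site 9: Site 6 wins 15–9.
Site 5 vs Site 8: Site 5 wins 15–9.
Site 5 vs Site 9: Site 5 wins 15–9.
Site 8 vs Site 9: Site 8 wins 24–0.
No candidate beats all others: Site 2 beats Site 5 beats Site 8 beats Site 2, a majority cycle.

There is no Condorcet winner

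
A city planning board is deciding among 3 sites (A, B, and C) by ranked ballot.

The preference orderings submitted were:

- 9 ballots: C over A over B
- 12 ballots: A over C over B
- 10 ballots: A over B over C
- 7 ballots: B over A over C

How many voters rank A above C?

Ballots ranking A above C: 12+10+7 = 29.
Ballots ranking C above A: 9.
So 29 of 38 voters prefer A to C.

29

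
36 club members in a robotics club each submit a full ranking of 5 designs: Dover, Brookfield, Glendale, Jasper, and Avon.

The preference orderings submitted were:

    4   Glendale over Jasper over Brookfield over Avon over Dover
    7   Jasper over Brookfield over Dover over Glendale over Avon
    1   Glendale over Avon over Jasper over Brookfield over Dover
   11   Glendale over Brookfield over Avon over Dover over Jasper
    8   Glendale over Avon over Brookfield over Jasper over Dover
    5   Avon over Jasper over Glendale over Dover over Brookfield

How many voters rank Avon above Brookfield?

14

Ballots ranking Avon above Brookfield: 1+8+5 = 14.
Ballots ranking Brookfield above Avon: 4+7+11 = 22.
So 14 of 36 voters prefer Avon to Brookfield.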